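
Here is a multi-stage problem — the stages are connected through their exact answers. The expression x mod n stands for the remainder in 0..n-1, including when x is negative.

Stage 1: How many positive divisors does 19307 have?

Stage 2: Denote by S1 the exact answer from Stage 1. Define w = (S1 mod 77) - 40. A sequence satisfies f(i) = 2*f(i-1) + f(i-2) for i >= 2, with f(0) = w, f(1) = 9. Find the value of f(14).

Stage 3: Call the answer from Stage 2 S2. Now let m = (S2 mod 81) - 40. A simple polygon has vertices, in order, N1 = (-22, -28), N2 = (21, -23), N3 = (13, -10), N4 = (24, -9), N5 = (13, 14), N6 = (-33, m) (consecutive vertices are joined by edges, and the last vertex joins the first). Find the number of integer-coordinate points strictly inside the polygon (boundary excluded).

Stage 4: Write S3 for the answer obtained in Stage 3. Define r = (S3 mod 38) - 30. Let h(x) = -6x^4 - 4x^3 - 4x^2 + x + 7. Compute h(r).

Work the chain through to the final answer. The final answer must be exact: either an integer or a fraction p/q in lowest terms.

-1632510

Stage 1: 19307 = 43 * 449; number of divisors = (1+1) * (1+1) = 4; answer 4
Stage 2: S1 = 4; w = -36; f(2) = 2*(9) + 1*(-36) = -18; iterating: f(2)=-18, f(3)=-27, f(4)=-72, f(5)=-171, f(6)=-414, f(7)=-999, f(8)=-2412, f(9)=-5823, f(10)=-14058, f(11)=-33939, f(12)=-81936, f(13)=-197811, f(14)=-477558; answer -477558
Stage 3: S2 = -477558; m = -22; cross terms: (-22*-23 - 21*-28)=1094, (21*-10 - 13*-23)=89, (13*-9 - 24*-10)=123, (24*14 - 13*-9)=453, (13*-22 - -33*14)=176, (-33*-28 - -22*-22)=440; twice the area = |2375| = 2375; area = 2375/2; boundary points = 1 + 1 + 1 + 1 + 2 + 1 = 7; strictly interior points = area - boundary/2 + 1 = 1185; answer 1185
Stage 4: S3 = 1185; r = -23; -6*(-23)^4 - 4*(-23)^3 - 4*(-23)^2 + 1*(-23)^1 + 7 = (-1679046) + (48668) + (-2116) + (-23) + (7) = -1632510; answer -1632510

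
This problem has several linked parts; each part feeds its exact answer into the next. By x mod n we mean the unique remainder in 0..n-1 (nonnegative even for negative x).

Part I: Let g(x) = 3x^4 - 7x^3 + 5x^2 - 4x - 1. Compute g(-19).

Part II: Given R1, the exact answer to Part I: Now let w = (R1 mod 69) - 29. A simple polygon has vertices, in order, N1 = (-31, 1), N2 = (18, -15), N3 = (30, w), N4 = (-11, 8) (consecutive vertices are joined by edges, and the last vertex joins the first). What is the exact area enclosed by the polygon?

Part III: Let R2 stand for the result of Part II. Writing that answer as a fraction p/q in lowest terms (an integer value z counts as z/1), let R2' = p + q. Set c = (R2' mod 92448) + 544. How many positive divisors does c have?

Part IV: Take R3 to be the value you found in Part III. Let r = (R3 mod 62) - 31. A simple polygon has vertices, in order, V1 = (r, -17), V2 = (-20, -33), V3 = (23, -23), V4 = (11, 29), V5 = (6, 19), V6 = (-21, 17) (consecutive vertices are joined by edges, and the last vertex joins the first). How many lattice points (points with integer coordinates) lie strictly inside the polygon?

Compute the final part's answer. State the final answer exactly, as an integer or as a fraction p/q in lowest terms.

1915

Part I: 3*(-19)^4 - 7*(-19)^3 + 5*(-19)^2 - 4*(-19)^1 - 1 = (390963) + (48013) + (1805) + (76) + (-1) = 440856; answer 440856
Part II: R1 = 440856; w = -14; cross terms: (-31*-15 - 18*1)=447, (18*-14 - 30*-15)=198, (30*8 - -11*-14)=86, (-11*1 - -31*8)=237; twice the area = |968| = 968; area = 484; answer 484
Part III: R2 = 484; threaded value p + q = 485; c = 1029; 1029 = 3 * 7^3; number of divisors = (1+1) * (3+1) = 8; answer 8
Part IV: R3 = 8; r = -23; cross terms: (-23*-33 - -20*-17)=419, (-20*-23 - 23*-33)=1219, (23*29 - 11*-23)=920, (11*19 - 6*29)=35, (6*17 - -21*19)=501, (-21*-17 - -23*17)=748; twice the area = |3842| = 3842; area = 1921; boundary points = 1 + 1 + 4 + 5 + 1 + 2 = 14; strictly interior points = area - boundary/2 + 1 = 1915; answer 1915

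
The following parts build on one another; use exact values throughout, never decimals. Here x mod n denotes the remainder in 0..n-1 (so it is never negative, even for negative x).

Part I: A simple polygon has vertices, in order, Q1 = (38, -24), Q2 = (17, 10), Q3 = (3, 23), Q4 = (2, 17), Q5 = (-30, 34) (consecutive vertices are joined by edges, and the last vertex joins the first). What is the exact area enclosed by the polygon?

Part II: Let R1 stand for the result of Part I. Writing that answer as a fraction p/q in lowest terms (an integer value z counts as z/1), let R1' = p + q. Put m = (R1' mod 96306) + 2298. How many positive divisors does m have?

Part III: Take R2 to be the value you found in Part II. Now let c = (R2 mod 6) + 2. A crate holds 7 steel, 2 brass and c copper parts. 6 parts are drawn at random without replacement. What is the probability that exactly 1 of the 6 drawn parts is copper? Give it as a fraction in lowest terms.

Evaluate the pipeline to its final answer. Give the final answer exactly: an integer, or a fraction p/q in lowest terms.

Part I: cross terms: (38*10 - 17*-24)=788, (17*23 - 3*10)=361, (3*17 - 2*23)=5, (2*34 - -30*17)=578, (-30*-24 - 38*34)=-572; twice the area = |1160| = 1160; area = 580; answer 580
Part II: R1 = 580; threaded value p + q = 581; m = 2879; 2879 is prime, so its only divisors are 1 and 2879; count = 2; answer 2
Part III: R2 = 2; c = 4; total draws C(13,6) = 1716; favorable C(4,1)*C(9,5) = 504; P = 42/143; answer 42/143

42/143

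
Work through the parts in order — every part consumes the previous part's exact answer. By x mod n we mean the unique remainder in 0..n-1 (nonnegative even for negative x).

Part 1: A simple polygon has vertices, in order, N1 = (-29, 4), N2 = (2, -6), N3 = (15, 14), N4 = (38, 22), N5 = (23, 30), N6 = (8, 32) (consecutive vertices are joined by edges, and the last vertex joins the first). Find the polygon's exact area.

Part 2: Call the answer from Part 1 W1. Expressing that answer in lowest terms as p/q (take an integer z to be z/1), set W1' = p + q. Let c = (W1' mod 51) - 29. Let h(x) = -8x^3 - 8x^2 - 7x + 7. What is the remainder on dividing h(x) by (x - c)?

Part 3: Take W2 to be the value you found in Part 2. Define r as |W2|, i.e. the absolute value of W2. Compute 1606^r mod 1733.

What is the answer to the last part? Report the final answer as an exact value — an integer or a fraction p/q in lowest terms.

250

Part 1: cross terms: (-29*-6 - 2*4)=166, (2*14 - 15*-6)=118, (15*22 - 38*14)=-202, (38*30 - 23*22)=634, (23*32 - 8*30)=496, (8*4 - -29*32)=960; twice the area = |2172| = 2172; area = 1086; answer 1086
Part 2: W1 = 1086; threaded value p + q = 1087; c = -13; remainder = value at the root: -8*(-13)^3 - 8*(-13)^2 - 7*(-13)^1 + 7 = (17576) + (-1352) + (91) + (7) = 16322; answer 16322
Part 3: W2 = 16322; r = 16322; squarings mod 1733: 1606^1=1606, 1606^2=532, 1606^4=545, 1606^8=682, 1606^16=680, 1606^32=1422, 1606^64=1406, 1606^128=1216, 1606^256=407, 1606^512=1014, 1606^1024=527, 1606^2048=449, 1606^4096=573, 1606^8192=792; 1606^16322 = 1606^2 * 1606^64 * 1606^128 * 1606^256 * 1606^512 * 1606^1024 * 1606^2048 * 1606^4096 * 1606^8192 = 250 (mod 1733); answer 250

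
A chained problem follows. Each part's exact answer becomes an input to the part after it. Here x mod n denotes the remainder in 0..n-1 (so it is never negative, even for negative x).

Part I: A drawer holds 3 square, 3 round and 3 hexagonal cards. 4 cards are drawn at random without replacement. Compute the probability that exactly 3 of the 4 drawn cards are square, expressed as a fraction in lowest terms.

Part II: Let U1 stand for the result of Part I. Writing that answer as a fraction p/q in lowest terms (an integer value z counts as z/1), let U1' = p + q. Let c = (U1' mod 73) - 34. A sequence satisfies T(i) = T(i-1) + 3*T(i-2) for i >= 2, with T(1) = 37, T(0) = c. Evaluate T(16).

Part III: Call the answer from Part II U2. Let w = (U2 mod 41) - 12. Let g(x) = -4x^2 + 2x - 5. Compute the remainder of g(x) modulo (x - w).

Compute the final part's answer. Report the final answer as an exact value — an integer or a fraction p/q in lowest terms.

-187

Part I: total draws C(9,4) = 126; favorable C(3,3)*C(6,1) = 6; P = 1/21; answer 1/21
Part II: U1 = 1/21; threaded value p + q = 22; c = -12; T(2) = 1*(37) + 3*(-12) = 1; iterating: T(2)=1, T(3)=112, T(4)=115, T(5)=451, T(6)=796, T(7)=2149, T(8)=4537, T(9)=10984, T(10)=24595, T(11)=57547, T(12)=131332, T(13)=303973, T(14)=697969, T(15)=1609888, T(16)=3703795; answer 3703795
Part III: U2 = 3703795; w = 7; remainder = value at the root: -4*(7)^2 + 2*(7)^1 - 5 = (-196) + (14) + (-5) = -187; answer -187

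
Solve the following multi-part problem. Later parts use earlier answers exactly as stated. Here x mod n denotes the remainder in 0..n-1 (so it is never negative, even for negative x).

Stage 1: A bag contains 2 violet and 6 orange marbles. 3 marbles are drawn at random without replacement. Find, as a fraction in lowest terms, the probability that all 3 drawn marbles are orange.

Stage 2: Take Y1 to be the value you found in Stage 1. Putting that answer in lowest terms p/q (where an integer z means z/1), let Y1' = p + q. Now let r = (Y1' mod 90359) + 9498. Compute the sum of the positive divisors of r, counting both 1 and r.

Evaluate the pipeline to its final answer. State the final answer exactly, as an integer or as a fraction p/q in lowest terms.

Stage 1: total draws C(8,3) = 56; favorable C(6,3) = 20; P = 5/14; answer 5/14
Stage 2: Y1 = 5/14; threaded value p + q = 19; r = 9517; 9517 = 31 * 307; sigma = (1 + 31) * (1 + 307) = 32 * 308 = 9856; answer 9856

9856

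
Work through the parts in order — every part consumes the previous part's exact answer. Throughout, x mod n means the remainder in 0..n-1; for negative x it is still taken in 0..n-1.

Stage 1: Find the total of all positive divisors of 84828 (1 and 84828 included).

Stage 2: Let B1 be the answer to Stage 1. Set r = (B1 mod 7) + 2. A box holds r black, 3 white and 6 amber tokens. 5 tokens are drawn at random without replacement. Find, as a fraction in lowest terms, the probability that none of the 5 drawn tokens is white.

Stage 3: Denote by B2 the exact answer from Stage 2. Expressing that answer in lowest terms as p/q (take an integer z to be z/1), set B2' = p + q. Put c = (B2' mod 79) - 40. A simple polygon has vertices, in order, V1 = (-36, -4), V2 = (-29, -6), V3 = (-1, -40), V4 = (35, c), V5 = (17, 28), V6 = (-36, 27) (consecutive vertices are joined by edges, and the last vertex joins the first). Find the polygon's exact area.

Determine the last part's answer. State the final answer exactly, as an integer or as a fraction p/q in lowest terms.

Stage 1: 84828 = 2^2 * 3 * 7069; sigma = (1 + 2 + 4) * (1 + 3) * (1 + 7069) = 7 * 4 * 7070 = 197960; answer 197960
Stage 2: B1 = 197960; r = 2; total draws C(11,5) = 462; favorable C(8,5) = 56; P = 4/33; answer 4/33
Stage 3: B2 = 4/33; threaded value p + q = 37; c = -3; cross terms: (-36*-6 - -29*-4)=100, (-29*-40 - -1*-6)=1154, (-1*-3 - 35*-40)=1403, (35*28 - 17*-3)=1031, (17*27 - -36*28)=1467, (-36*-4 - -36*27)=1116; twice the area = |6271| = 6271; area = 6271/2; answer 6271/2

6271/2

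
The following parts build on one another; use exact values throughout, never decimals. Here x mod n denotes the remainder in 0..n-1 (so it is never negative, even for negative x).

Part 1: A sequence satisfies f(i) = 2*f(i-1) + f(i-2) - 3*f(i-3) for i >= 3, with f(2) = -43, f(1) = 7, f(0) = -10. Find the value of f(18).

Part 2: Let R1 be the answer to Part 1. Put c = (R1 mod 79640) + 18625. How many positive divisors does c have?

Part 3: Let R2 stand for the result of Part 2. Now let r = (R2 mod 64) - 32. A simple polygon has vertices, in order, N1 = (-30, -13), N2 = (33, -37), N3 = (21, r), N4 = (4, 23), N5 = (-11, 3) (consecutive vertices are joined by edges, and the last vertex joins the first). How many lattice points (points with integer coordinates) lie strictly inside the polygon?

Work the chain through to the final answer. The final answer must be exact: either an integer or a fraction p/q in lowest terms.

Part 1: f(3) = 2*(-43) + 1*(7) - 3*(-10) = -49; iterating: f(3)=-49, f(4)=-162, f(5)=-244, f(6)=-503, f(7)=-764, f(8)=-1299, f(9)=-1853, f(10)=-2713, f(11)=-3382, f(12)=-3918, f(13)=-3079, f(14)=70, f(15)=8815, f(16)=26937, f(17)=62479, f(18)=125450; answer 125450
Part 2: R1 = 125450; c = 64435; 64435 = 5 * 7^2 * 263; number of divisors = (1+1) * (2+1) * (1+1) = 12; answer 12
Part 3: R2 = 12; r = -20; cross terms: (-30*-37 - 33*-13)=1539, (33*-20 - 21*-37)=117, (21*23 - 4*-20)=563, (4*3 - -11*23)=265, (-11*-13 - -30*3)=233; twice the area = |2717| = 2717; area = 2717/2; boundary points = 3 + 1 + 1 + 5 + 1 = 11; strictly interior points = area - boundary/2 + 1 = 1354; answer 1354

1354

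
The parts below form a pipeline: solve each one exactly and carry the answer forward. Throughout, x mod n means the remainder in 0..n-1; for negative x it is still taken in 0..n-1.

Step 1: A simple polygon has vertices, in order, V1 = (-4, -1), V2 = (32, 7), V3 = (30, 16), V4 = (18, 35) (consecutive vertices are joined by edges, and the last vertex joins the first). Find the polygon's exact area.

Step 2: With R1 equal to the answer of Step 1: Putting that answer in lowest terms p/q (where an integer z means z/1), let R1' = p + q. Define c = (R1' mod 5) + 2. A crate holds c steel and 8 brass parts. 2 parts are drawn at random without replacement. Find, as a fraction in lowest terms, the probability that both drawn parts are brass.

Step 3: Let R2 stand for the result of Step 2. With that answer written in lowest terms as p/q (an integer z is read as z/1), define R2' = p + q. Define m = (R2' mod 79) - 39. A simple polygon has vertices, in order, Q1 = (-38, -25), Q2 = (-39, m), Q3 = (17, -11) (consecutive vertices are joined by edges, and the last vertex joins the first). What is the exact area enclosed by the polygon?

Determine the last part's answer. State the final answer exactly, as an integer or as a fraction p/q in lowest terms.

268

Step 1: cross terms: (-4*7 - 32*-1)=4, (32*16 - 30*7)=302, (30*35 - 18*16)=762, (18*-1 - -4*35)=122; twice the area = |1190| = 1190; area = 595; answer 595
Step 2: R1 = 595; threaded value p + q = 596; c = 3; total draws C(11,2) = 55; favorable C(8,2) = 28; P = 28/55; answer 28/55
Step 3: R2 = 28/55; threaded value p + q = 83; m = -35; cross terms: (-38*-35 - -39*-25)=355, (-39*-11 - 17*-35)=1024, (17*-25 - -38*-11)=-843; twice the area = |536| = 536; area = 268; answer 268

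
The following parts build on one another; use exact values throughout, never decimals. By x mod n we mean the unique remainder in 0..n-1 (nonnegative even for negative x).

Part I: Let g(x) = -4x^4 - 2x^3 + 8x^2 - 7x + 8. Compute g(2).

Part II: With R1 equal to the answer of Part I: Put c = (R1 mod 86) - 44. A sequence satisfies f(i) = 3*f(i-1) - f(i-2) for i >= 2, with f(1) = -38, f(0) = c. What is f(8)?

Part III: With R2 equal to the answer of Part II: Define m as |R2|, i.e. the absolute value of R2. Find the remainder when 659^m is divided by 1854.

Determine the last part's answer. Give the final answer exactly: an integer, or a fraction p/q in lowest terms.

Part I: -4*(2)^4 - 2*(2)^3 + 8*(2)^2 - 7*(2)^1 + 8 = (-64) + (-16) + (32) + (-14) + (8) = -54; answer -54
Part II: R1 = -54; c = -12; f(2) = 3*(-38) - 1*(-12) = -102; iterating: f(2)=-102, f(3)=-268, f(4)=-702, f(5)=-1838, f(6)=-4812, f(7)=-12598, f(8)=-32982; answer -32982
Part III: R2 = -32982; m = 32982; squarings mod 1854: 659^1=659, 659^2=445, 659^4=1501, 659^8=391, 659^16=853, 659^32=841, 659^64=907, 659^128=1327, 659^256=1483, 659^512=445, 659^1024=1501, 659^2048=391, 659^4096=853, 659^8192=841, 659^16384=907, 659^32768=1327; 659^32982 = 659^2 * 659^4 * 659^16 * 659^64 * 659^128 * 659^32768 = 1621 (mod 1854); answer 1621

1621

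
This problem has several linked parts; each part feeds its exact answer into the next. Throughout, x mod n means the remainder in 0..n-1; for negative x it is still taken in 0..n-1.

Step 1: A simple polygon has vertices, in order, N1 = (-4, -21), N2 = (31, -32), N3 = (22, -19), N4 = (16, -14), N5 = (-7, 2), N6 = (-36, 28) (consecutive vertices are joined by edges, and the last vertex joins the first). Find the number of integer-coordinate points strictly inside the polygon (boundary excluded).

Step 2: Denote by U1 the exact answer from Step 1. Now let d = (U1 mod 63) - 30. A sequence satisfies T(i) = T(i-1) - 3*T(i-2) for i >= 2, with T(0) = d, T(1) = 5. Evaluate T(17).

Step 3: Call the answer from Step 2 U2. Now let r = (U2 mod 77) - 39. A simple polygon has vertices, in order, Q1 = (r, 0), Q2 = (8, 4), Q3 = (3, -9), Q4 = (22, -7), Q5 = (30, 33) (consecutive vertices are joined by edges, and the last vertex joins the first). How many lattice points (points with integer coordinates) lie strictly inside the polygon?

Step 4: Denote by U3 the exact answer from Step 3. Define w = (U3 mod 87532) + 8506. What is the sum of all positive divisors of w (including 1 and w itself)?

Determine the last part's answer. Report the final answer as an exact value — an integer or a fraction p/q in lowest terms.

Step 1: cross terms: (-4*-32 - 31*-21)=779, (31*-19 - 22*-32)=115, (22*-14 - 16*-19)=-4, (16*2 - -7*-14)=-66, (-7*28 - -36*2)=-124, (-36*-21 - -4*28)=868; twice the area = |1568| = 1568; area = 784; boundary points = 1 + 1 + 1 + 1 + 1 + 1 = 6; strictly interior points = area - boundary/2 + 1 = 782; answer 782
Step 2: U1 = 782; d = -4; T(2) = 1*(5) - 3*(-4) = 17; iterating: T(2)=17, T(3)=2, T(4)=-49, T(5)=-55, T(6)=92, T(7)=257, T(8)=-19, T(9)=-790, T(10)=-733, T(11)=1637, T(12)=3836, T(13)=-1075, T(14)=-12583, T(15)=-9358, T(16)=28391, T(17)=56465; answer 56465
Step 3: U2 = 56465; r = -15; cross terms: (-15*4 - 8*0)=-60, (8*-9 - 3*4)=-84, (3*-7 - 22*-9)=177, (22*33 - 30*-7)=936, (30*0 - -15*33)=495; twice the area = |1464| = 1464; area = 732; boundary points = 1 + 1 + 1 + 8 + 3 = 14; strictly interior points = area - boundary/2 + 1 = 726; answer 726
Step 4: U3 = 726; w = 9232; 9232 = 2^4 * 577; sigma = (1 + 2 + 4 + 8 + 16) * (1 + 577) = 31 * 578 = 17918; answer 17918

17918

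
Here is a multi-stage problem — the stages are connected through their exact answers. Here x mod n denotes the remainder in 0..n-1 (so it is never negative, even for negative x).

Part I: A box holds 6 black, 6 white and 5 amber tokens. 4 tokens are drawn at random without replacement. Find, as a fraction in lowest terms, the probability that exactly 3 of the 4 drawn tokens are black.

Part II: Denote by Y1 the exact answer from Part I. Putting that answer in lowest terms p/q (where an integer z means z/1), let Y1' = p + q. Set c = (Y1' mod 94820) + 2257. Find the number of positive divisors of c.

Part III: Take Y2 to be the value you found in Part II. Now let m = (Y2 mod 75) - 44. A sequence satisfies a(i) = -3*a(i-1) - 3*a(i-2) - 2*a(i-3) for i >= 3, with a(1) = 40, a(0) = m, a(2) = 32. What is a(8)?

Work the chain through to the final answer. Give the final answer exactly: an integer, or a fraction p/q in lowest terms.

Part I: total draws C(17,4) = 2380; favorable C(6,3)*C(11,1) = 220; P = 11/119; answer 11/119
Part II: Y1 = 11/119; threaded value p + q = 130; c = 2387; 2387 = 7 * 11 * 31; number of divisors = (1+1) * (1+1) * (1+1) = 8; answer 8
Part III: Y2 = 8; m = -36; a(3) = -3*(32) - 3*(40) - 2*(-36) = -144; iterating: a(3)=-144, a(4)=256, a(5)=-400, a(6)=720, a(7)=-1472, a(8)=3056; answer 3056

3056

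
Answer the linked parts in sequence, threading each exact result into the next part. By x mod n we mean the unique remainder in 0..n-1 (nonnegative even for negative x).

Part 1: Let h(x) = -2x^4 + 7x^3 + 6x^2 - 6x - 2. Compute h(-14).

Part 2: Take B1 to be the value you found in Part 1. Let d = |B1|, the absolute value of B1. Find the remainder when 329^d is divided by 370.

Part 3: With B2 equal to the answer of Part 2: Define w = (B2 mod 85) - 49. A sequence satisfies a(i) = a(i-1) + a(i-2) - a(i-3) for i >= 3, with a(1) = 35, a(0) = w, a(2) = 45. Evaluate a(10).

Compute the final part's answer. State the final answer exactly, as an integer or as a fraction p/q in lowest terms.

Part 1: -2*(-14)^4 + 7*(-14)^3 + 6*(-14)^2 - 6*(-14)^1 - 2 = (-76832) + (-19208) + (1176) + (84) + (-2) = -94782; answer -94782
Part 2: B1 = -94782; d = 94782; squarings mod 370: 329^1=329, 329^2=201, 329^4=71, 329^8=231, 329^16=81, 329^32=271, 329^64=181, 329^128=201, 329^256=71, 329^512=231, 329^1024=81, 329^2048=271, 329^4096=181, 329^8192=201, 329^16384=71, 329^32768=231, 329^65536=81; 329^94782 = 329^2 * 329^4 * 329^8 * 329^16 * 329^32 * 329^512 * 329^4096 * 329^8192 * 329^16384 * 329^65536 = 121 (mod 370); answer 121
Part 3: B2 = 121; w = -13; a(3) = 1*(45) + 1*(35) - 1*(-13) = 93; iterating: a(3)=93, a(4)=103, a(5)=151, a(6)=161, a(7)=209, a(8)=219, a(9)=267, a(10)=277; answer 277

277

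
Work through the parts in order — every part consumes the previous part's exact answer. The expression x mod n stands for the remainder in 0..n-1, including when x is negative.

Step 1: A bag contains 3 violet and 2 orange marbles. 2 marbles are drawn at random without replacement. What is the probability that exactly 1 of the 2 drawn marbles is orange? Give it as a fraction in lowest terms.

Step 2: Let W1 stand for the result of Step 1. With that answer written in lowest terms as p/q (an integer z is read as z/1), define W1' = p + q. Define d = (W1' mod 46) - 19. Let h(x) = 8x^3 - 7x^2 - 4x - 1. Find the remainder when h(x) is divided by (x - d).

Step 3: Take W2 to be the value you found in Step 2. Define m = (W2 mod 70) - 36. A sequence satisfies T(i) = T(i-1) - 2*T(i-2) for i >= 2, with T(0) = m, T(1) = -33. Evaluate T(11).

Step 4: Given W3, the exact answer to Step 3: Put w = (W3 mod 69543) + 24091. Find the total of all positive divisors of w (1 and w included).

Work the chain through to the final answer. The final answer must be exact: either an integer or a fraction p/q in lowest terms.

Step 1: total draws C(5,2) = 10; favorable C(2,1)*C(3,1) = 6; P = 3/5; answer 3/5
Step 2: W1 = 3/5; threaded value p + q = 8; d = -11; remainder = value at the root: 8*(-11)^3 - 7*(-11)^2 - 4*(-11)^1 - 1 = (-10648) + (-847) + (44) + (-1) = -11452; answer -11452
Step 3: W2 = -11452; m = -8; T(2) = 1*(-33) - 2*(-8) = -17; iterating: T(2)=-17, T(3)=49, T(4)=83, T(5)=-15, T(6)=-181, T(7)=-151, T(8)=211, T(9)=513, T(10)=91, T(11)=-935; answer -935
Step 4: W3 = -935; w = 92699; 92699 is prime, so its only divisors are 1 and 92699; sigma = 1 + 92699 = 92700; answer 92700

92700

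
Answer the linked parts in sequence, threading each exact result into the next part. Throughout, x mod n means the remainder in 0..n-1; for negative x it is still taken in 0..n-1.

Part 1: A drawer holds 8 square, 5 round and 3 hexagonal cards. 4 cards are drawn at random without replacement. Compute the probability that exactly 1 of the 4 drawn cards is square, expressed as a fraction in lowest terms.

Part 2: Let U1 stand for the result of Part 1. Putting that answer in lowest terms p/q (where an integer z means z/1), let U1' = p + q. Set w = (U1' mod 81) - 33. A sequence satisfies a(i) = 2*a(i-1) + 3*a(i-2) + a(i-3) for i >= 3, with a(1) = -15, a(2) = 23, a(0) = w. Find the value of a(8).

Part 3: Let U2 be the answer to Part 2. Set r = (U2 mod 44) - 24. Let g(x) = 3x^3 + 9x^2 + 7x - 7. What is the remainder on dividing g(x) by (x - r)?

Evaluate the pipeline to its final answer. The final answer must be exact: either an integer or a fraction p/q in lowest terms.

-2988

Part 1: total draws C(16,4) = 1820; favorable C(8,1)*C(8,3) = 448; P = 16/65; answer 16/65
Part 2: U1 = 16/65; threaded value p + q = 81; w = -33; a(3) = 2*(23) + 3*(-15) + 1*(-33) = -32; iterating: a(3)=-32, a(4)=-10, a(5)=-93, a(6)=-248, a(7)=-785, a(8)=-2407; answer -2407
Part 3: U2 = -2407; r = -11; remainder = value at the root: 3*(-11)^3 + 9*(-11)^2 + 7*(-11)^1 - 7 = (-3993) + (1089) + (-77) + (-7) = -2988; answer -2988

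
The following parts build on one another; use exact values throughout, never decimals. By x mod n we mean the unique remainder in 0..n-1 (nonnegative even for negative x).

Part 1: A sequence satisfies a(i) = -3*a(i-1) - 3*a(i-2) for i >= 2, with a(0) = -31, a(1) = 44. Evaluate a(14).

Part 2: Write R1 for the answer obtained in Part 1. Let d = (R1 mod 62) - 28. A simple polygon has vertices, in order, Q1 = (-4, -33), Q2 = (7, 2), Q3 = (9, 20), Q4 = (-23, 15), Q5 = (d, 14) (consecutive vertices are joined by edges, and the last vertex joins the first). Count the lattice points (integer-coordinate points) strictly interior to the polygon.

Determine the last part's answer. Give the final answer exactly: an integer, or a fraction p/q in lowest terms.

Part 1: a(2) = -3*(44) - 3*(-31) = -39; iterating: a(2)=-39, a(3)=-15, a(4)=162, a(5)=-441, a(6)=837, a(7)=-1188, a(8)=1053, a(9)=405, a(10)=-4374, a(11)=11907, a(12)=-22599, a(13)=32076, a(14)=-28431; answer -28431
Part 2: R1 = -28431; d = -1; cross terms: (-4*2 - 7*-33)=223, (7*20 - 9*2)=122, (9*15 - -23*20)=595, (-23*14 - -1*15)=-307, (-1*-33 - -4*14)=89; twice the area = |722| = 722; area = 361; boundary points = 1 + 2 + 1 + 1 + 1 = 6; strictly interior points = area - boundary/2 + 1 = 359; answer 359

359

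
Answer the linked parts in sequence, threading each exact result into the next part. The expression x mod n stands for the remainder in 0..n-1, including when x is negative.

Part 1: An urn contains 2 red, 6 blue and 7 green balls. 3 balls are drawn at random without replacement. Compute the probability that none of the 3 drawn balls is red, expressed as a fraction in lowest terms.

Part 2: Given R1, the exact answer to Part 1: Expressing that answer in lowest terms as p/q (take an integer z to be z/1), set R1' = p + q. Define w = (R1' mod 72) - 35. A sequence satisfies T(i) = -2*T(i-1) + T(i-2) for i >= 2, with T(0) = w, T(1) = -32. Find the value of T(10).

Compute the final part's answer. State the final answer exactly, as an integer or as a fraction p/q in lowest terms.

Part 1: total draws C(15,3) = 455; favorable C(13,3) = 286; P = 22/35; answer 22/35
Part 2: R1 = 22/35; threaded value p + q = 57; w = 22; T(2) = -2*(-32) + 1*(22) = 86; iterating: T(2)=86, T(3)=-204, T(4)=494, T(5)=-1192, T(6)=2878, T(7)=-6948, T(8)=16774, T(9)=-40496, T(10)=97766; answer 97766

97766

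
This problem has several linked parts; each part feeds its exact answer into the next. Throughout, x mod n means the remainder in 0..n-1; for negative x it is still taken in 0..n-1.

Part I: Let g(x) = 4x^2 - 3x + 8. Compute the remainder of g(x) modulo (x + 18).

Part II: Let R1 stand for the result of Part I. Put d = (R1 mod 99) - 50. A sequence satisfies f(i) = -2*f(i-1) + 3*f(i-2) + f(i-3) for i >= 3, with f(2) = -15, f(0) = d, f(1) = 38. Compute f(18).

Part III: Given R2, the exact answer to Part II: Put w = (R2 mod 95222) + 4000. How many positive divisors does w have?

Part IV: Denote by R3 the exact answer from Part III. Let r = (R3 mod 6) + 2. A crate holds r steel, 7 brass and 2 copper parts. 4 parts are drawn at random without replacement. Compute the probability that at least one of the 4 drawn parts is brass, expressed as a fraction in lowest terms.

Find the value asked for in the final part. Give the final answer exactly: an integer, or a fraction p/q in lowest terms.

Part I: remainder = value at the root: 4*(-18)^2 - 3*(-18)^1 + 8 = (1296) + (54) + (8) = 1358; answer 1358
Part II: R1 = 1358; d = 21; f(3) = -2*(-15) + 3*(38) + 1*(21) = 165; iterating: f(3)=165, f(4)=-337, f(5)=1154, f(6)=-3154, f(7)=9433, f(8)=-27174, f(9)=79493, f(10)=-231075, f(11)=673455, f(12)=-1960642, f(13)=5710574, f(14)=-16629619, f(15)=48430318, f(16)=-141038919, f(17)=410739173, f(18)=-1196164785; answer -1196164785
Part III: R2 = -1196164785; w = 17979; 17979 = 3 * 13 * 461; number of divisors = (1+1) * (1+1) * (1+1) = 8; answer 8
Part IV: R3 = 8; r = 4; total draws C(13,4) = 715; complement C(6,4) = 15; favorable 715 - 15 = 700; P = 140/143; answer 140/143

140/143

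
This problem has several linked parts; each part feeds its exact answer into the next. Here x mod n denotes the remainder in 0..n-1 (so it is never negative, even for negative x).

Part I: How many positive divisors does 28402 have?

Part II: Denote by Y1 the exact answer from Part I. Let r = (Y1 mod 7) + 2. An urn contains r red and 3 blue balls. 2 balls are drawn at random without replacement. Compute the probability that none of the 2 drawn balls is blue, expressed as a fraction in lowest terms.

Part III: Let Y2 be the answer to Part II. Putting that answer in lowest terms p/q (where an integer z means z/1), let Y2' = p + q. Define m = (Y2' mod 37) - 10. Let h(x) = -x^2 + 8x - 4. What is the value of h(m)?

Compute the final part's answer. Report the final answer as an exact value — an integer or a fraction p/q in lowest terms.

Part I: 28402 = 2 * 11 * 1291; number of divisors = (1+1) * (1+1) * (1+1) = 8; answer 8
Part II: Y1 = 8; r = 3; total draws C(6,2) = 15; favorable C(3,2) = 3; P = 1/5; answer 1/5
Part III: Y2 = 1/5; threaded value p + q = 6; m = -4; -1*(-4)^2 + 8*(-4)^1 - 4 = (-16) + (-32) + (-4) = -52; answer -52

-52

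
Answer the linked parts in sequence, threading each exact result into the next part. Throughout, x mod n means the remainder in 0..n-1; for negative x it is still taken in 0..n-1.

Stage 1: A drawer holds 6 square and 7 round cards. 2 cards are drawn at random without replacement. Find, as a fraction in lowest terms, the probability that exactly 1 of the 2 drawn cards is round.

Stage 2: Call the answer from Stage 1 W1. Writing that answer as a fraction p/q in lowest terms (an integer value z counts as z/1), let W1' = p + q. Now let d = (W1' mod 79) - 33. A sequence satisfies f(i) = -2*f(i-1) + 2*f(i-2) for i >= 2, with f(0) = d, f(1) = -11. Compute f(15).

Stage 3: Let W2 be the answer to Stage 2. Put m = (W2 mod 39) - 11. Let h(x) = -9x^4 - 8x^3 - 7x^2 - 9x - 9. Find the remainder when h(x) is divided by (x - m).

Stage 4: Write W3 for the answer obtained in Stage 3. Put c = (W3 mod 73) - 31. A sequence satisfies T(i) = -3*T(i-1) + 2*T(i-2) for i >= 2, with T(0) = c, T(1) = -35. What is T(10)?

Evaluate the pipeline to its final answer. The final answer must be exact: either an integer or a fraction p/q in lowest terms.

2787645

Stage 1: total draws C(13,2) = 78; favorable C(7,1)*C(6,1) = 42; P = 7/13; answer 7/13
Stage 2: W1 = 7/13; threaded value p + q = 20; d = -13; f(2) = -2*(-11) + 2*(-13) = -4; iterating: f(2)=-4, f(3)=-14, f(4)=20, f(5)=-68, f(6)=176, f(7)=-488, f(8)=1328, f(9)=-3632, f(10)=9920, f(11)=-27104, f(12)=74048, f(13)=-202304, f(14)=552704, f(15)=-1510016; answer -1510016
Stage 3: W2 = -1510016; m = 14; remainder = value at the root: -9*(14)^4 - 8*(14)^3 - 7*(14)^2 - 9*(14)^1 - 9 = (-345744) + (-21952) + (-1372) + (-126) + (-9) = -369203; answer -369203
Stage 4: W3 = -369203; c = 0; T(2) = -3*(-35) + 2*(0) = 105; iterating: T(2)=105, T(3)=-385, T(4)=1365, T(5)=-4865, T(6)=17325, T(7)=-61705, T(8)=219765, T(9)=-782705, T(10)=2787645; answer 2787645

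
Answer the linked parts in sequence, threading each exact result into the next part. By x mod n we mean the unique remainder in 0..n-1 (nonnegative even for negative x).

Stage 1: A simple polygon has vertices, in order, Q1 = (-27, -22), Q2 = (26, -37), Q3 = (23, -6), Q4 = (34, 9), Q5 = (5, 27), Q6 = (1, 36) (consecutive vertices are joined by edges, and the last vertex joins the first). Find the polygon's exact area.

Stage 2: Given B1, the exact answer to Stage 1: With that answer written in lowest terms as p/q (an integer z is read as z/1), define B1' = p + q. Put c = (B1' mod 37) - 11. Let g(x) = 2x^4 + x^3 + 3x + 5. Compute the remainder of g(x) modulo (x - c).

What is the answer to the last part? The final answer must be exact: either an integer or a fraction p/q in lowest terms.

267563

Stage 1: cross terms: (-27*-37 - 26*-22)=1571, (26*-6 - 23*-37)=695, (23*9 - 34*-6)=411, (34*27 - 5*9)=873, (5*36 - 1*27)=153, (1*-22 - -27*36)=950; twice the area = |4653| = 4653; area = 4653/2; answer 4653/2
Stage 2: B1 = 4653/2; threaded value p + q = 4655; c = 19; remainder = value at the root: 2*(19)^4 + 1*(19)^3 + 3*(19)^1 + 5 = (260642) + (6859) + (57) + (5) = 267563; answer 267563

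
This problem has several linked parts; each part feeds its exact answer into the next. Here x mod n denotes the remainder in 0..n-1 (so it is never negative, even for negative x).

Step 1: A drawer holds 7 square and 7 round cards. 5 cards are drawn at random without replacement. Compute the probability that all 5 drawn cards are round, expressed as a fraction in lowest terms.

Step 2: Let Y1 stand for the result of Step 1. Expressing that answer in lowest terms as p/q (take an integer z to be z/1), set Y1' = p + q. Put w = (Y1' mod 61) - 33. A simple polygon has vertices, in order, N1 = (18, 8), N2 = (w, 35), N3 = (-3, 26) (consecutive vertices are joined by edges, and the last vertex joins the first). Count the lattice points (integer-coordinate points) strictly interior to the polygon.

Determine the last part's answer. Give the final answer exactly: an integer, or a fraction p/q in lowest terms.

226

Step 1: total draws C(14,5) = 2002; favorable C(7,5) = 21; P = 3/286; answer 3/286
Step 2: Y1 = 3/286; threaded value p + q = 289; w = 12; cross terms: (18*35 - 12*8)=534, (12*26 - -3*35)=417, (-3*8 - 18*26)=-492; twice the area = |459| = 459; area = 459/2; boundary points = 3 + 3 + 3 = 9; strictly interior points = area - boundary/2 + 1 = 226; answer 226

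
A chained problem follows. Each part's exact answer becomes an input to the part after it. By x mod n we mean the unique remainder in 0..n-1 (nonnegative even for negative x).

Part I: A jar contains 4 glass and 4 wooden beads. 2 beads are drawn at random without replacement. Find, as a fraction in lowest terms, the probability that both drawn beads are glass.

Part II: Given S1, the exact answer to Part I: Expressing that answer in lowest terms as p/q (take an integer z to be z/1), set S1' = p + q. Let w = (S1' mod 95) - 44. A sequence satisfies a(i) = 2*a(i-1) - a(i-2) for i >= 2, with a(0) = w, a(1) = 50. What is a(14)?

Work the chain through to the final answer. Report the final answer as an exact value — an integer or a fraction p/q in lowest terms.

1051

Part I: total draws C(8,2) = 28; favorable C(4,2) = 6; P = 3/14; answer 3/14
Part II: S1 = 3/14; threaded value p + q = 17; w = -27; a(2) = 2*(50) - 1*(-27) = 127; iterating: a(2)=127, a(3)=204, a(4)=281, a(5)=358, a(6)=435, a(7)=512, a(8)=589, a(9)=666, a(10)=743, a(11)=820, a(12)=897, a(13)=974, a(14)=1051; answer 1051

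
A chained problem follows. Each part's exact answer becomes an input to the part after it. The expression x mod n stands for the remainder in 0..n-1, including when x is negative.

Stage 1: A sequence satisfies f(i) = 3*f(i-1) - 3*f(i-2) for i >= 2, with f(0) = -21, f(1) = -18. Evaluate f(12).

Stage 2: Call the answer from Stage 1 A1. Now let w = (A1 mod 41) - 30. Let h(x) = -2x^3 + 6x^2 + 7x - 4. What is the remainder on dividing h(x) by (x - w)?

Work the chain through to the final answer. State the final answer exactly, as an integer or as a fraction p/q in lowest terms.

361

Stage 1: f(2) = 3*(-18) - 3*(-21) = 9; iterating: f(2)=9, f(3)=81, f(4)=216, f(5)=405, f(6)=567, f(7)=486, f(8)=-243, f(9)=-2187, f(10)=-5832, f(11)=-10935, f(12)=-15309; answer -15309
Stage 2: A1 = -15309; w = -5; remainder = value at the root: -2*(-5)^3 + 6*(-5)^2 + 7*(-5)^1 - 4 = (250) + (150) + (-35) + (-4) = 361; answer 361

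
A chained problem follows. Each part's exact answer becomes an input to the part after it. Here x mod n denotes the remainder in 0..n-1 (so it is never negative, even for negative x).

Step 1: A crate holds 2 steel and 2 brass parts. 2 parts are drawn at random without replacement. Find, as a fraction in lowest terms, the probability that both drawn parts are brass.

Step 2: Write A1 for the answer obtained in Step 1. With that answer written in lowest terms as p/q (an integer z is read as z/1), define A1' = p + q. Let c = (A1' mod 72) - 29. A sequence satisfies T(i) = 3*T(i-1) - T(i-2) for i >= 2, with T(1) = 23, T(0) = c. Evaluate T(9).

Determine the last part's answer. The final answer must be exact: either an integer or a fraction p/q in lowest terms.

81146

Step 1: total draws C(4,2) = 6; favorable C(2,2) = 1; P = 1/6; answer 1/6
Step 2: A1 = 1/6; threaded value p + q = 7; c = -22; T(2) = 3*(23) - 1*(-22) = 91; iterating: T(2)=91, T(3)=250, T(4)=659, T(5)=1727, T(6)=4522, T(7)=11839, T(8)=30995, T(9)=81146; answer 81146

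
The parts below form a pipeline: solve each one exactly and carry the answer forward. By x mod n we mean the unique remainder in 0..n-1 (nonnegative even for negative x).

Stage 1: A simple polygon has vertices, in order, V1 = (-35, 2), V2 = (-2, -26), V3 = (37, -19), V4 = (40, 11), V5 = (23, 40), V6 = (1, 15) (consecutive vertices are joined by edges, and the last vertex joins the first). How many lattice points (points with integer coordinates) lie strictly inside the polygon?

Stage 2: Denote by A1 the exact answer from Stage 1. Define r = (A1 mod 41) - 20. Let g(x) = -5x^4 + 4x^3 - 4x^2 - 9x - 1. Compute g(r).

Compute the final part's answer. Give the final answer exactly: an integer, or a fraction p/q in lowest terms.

-438261

Stage 1: cross terms: (-35*-26 - -2*2)=914, (-2*-19 - 37*-26)=1000, (37*11 - 40*-19)=1167, (40*40 - 23*11)=1347, (23*15 - 1*40)=305, (1*2 - -35*15)=527; twice the area = |5260| = 5260; area = 2630; boundary points = 1 + 1 + 3 + 1 + 1 + 1 = 8; strictly interior points = area - boundary/2 + 1 = 2627; answer 2627
Stage 2: A1 = 2627; r = -17; -5*(-17)^4 + 4*(-17)^3 - 4*(-17)^2 - 9*(-17)^1 - 1 = (-417605) + (-19652) + (-1156) + (153) + (-1) = -438261; answer -438261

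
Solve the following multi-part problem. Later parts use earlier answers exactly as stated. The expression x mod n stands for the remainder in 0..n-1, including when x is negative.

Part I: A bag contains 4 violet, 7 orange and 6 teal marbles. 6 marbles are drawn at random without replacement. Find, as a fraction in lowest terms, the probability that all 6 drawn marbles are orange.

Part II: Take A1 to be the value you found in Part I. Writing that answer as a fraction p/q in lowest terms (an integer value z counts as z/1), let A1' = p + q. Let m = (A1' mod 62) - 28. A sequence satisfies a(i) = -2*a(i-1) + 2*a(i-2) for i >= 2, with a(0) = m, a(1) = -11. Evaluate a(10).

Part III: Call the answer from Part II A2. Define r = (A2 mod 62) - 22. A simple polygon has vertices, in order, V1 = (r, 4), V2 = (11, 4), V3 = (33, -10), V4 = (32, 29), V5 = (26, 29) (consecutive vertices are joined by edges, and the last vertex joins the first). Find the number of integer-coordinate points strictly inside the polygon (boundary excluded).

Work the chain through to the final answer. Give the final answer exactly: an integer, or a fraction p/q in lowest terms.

Part I: total draws C(17,6) = 12376; favorable C(7,6) = 7; P = 1/1768; answer 1/1768
Part II: A1 = 1/1768; threaded value p + q = 1769; m = 5; a(2) = -2*(-11) + 2*(5) = 32; iterating: a(2)=32, a(3)=-86, a(4)=236, a(5)=-644, a(6)=1760, a(7)=-4808, a(8)=13136, a(9)=-35888, a(10)=98048; answer 98048
Part III: A2 = 98048; r = 4; cross terms: (4*4 - 11*4)=-28, (11*-10 - 33*4)=-242, (33*29 - 32*-10)=1277, (32*29 - 26*29)=174, (26*4 - 4*29)=-12; twice the area = |1169| = 1169; area = 1169/2; boundary points = 7 + 2 + 1 + 6 + 1 = 17; strictly interior points = area - boundary/2 + 1 = 577; answer 577

577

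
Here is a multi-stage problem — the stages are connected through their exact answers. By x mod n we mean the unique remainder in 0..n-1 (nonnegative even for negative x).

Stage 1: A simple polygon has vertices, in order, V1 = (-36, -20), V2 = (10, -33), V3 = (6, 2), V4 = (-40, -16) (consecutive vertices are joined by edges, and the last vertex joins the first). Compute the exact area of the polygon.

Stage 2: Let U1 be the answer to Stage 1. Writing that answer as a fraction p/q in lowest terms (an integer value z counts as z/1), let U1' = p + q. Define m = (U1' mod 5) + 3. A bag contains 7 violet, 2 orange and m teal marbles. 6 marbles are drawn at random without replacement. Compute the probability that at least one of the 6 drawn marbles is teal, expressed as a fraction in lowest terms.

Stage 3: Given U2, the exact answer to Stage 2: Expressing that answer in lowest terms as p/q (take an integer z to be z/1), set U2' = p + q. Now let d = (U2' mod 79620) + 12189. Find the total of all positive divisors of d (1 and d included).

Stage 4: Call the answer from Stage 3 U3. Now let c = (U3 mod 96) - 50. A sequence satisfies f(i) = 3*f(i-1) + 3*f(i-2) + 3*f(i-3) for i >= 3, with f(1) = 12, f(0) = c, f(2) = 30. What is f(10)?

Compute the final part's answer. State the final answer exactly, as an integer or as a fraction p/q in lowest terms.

Stage 1: cross terms: (-36*-33 - 10*-20)=1388, (10*2 - 6*-33)=218, (6*-16 - -40*2)=-16, (-40*-20 - -36*-16)=224; twice the area = |1814| = 1814; area = 907; answer 907
Stage 2: U1 = 907; threaded value p + q = 908; m = 6; total draws C(15,6) = 5005; complement C(9,6) = 84; favorable 5005 - 84 = 4921; P = 703/715; answer 703/715
Stage 3: U2 = 703/715; threaded value p + q = 1418; d = 13607; 13607 = 11 * 1237; sigma = (1 + 11) * (1 + 1237) = 12 * 1238 = 14856; answer 14856
Stage 4: U3 = 14856; c = 22; f(3) = 3*(30) + 3*(12) + 3*(22) = 192; iterating: f(3)=192, f(4)=702, f(5)=2772, f(6)=10998, f(7)=43416, f(8)=171558, f(9)=677916, f(10)=2678670; answer 2678670

2678670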